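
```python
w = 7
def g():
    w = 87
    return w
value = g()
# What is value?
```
87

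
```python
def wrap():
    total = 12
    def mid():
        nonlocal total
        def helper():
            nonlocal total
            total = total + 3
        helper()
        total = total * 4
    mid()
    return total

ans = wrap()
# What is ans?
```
60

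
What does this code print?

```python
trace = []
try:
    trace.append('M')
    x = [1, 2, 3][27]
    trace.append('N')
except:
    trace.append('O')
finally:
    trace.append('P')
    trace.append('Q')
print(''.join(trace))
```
MOPQ

Code before exception runs, then except, then all of finally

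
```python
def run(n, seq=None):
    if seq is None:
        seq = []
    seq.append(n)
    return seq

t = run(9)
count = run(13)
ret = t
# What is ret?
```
[9]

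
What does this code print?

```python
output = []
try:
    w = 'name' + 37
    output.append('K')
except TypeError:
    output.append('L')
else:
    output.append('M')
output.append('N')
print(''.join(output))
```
LN

else block skipped when exception is caught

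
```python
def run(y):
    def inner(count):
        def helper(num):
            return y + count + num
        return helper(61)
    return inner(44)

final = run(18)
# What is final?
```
123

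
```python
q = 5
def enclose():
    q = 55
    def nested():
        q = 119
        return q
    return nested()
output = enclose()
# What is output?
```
119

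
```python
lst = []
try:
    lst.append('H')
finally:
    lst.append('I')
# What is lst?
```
['H', 'I']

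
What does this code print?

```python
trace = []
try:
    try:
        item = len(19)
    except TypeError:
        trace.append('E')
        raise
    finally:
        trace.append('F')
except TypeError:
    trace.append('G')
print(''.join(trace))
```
EFG

finally runs before re-raised exception propagates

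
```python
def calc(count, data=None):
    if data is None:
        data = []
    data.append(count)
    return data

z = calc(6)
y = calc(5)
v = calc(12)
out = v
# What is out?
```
[12]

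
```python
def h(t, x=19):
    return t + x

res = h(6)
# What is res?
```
25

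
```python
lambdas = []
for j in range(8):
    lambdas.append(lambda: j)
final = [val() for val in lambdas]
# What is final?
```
[7, 7, 7, 7, 7, 7, 7, 7]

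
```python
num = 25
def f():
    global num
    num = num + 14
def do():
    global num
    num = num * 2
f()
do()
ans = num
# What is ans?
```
78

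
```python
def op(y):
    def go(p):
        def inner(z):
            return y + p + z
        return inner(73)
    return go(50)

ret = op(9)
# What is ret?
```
132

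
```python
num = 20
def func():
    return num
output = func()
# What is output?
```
20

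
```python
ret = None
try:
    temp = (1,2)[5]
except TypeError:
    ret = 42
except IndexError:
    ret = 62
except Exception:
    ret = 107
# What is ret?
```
62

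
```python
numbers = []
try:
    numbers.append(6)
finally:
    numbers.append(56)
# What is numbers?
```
[6, 56]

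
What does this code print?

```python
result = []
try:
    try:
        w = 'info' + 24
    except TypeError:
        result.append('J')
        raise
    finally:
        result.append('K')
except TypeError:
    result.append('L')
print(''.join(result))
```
JKL

finally runs before re-raised exception propagates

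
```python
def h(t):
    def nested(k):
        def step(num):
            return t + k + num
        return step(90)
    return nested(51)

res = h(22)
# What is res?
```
163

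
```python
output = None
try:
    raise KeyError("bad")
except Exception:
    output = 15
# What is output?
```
15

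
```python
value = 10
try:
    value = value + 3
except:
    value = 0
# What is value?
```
13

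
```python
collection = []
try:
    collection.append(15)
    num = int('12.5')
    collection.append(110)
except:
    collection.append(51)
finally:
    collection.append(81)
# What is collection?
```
[15, 51, 81]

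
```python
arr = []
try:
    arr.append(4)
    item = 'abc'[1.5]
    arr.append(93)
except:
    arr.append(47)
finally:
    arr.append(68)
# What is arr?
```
[4, 47, 68]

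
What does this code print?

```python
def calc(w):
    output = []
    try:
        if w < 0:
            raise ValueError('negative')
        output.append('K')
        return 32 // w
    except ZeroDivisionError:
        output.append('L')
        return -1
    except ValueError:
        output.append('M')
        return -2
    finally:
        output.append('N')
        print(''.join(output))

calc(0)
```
KLN

w=0 causes ZeroDivisionError, caught, finally prints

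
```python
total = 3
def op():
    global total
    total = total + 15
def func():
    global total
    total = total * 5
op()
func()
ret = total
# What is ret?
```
90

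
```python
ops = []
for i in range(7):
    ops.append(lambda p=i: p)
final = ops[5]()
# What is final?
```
5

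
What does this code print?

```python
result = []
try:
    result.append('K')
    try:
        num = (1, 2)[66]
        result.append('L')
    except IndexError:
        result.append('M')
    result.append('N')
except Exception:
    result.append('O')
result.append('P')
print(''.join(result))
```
KMNP

Inner exception caught by inner handler, outer continues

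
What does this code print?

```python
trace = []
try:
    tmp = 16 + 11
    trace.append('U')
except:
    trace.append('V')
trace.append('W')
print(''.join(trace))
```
UW

No exception, try block completes normally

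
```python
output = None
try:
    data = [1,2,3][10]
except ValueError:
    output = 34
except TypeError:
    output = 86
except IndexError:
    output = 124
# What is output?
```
124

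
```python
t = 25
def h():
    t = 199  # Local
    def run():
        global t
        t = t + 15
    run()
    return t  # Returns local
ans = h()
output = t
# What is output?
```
40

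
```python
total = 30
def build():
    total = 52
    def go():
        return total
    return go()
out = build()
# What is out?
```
52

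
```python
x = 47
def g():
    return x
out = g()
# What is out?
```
47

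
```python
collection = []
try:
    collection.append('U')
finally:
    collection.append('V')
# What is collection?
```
['U', 'V']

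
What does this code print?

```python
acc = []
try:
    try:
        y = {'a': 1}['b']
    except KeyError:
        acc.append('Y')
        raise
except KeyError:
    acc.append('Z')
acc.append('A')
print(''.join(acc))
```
YZA

raise without argument re-raises current exception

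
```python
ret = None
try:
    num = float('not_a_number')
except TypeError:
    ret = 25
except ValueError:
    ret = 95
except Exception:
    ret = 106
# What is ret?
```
95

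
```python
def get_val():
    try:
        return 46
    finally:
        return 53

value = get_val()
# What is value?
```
53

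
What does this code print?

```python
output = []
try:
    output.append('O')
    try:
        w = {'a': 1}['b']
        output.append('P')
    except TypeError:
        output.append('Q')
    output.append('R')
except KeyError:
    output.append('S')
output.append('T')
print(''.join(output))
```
OST

Inner handler doesn't match, propagates to outer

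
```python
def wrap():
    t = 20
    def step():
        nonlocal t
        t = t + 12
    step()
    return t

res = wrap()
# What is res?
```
32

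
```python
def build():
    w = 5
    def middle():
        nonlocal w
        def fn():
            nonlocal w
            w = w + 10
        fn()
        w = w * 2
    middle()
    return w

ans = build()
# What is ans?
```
30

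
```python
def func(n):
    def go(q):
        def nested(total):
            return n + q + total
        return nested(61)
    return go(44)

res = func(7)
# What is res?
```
112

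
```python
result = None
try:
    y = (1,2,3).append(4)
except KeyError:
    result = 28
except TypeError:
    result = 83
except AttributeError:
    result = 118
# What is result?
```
118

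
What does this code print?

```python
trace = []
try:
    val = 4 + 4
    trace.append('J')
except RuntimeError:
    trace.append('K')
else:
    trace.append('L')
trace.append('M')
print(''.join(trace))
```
JLM

else block runs when no exception occurs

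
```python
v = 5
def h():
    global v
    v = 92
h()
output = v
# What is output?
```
92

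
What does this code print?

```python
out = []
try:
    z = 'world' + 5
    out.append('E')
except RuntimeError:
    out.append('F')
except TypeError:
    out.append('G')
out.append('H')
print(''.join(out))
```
GH

TypeError is caught by its specific handler, not RuntimeError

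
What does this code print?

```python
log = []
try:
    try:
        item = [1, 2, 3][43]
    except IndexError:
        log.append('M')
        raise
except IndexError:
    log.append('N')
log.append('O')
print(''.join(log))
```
MNO

raise without argument re-raises current exception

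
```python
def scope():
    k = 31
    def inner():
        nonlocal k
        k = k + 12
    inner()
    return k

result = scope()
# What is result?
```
43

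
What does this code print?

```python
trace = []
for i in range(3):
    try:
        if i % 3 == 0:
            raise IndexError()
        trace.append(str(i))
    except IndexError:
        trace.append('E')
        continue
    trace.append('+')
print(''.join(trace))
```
E1+2+

continue in except skips rest of loop body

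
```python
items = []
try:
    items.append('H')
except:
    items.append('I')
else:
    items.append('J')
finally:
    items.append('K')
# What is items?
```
['H', 'J', 'K']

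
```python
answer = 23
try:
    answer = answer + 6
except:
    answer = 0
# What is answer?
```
29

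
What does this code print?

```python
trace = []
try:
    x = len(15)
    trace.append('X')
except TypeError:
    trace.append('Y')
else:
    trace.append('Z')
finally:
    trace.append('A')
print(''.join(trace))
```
YA

Exception: except runs, else skipped, finally runs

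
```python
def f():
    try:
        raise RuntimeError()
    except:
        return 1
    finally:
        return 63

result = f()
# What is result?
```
63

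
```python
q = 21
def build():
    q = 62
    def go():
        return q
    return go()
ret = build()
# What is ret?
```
62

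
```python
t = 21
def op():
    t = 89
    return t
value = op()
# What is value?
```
89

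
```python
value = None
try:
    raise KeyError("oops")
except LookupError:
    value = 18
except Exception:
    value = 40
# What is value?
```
18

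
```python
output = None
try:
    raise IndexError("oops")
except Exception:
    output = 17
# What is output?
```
17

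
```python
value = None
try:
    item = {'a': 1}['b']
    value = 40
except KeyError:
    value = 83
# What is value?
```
83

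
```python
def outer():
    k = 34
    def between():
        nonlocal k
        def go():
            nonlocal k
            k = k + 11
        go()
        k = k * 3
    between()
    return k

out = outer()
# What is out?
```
135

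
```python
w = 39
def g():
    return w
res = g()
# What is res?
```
39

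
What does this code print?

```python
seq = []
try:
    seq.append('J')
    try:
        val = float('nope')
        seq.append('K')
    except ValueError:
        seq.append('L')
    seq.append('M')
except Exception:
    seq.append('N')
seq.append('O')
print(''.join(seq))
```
JLMO

Inner exception caught by inner handler, outer continues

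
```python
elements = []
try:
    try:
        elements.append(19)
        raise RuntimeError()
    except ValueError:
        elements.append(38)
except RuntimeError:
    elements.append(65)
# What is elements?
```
[19, 65]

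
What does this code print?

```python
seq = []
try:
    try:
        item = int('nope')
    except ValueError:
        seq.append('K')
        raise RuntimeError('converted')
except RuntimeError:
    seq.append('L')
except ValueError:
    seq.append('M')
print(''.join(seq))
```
KL

New RuntimeError raised, caught by outer RuntimeError handler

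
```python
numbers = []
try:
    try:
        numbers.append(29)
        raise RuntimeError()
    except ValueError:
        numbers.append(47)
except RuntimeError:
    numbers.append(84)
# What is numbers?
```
[29, 84]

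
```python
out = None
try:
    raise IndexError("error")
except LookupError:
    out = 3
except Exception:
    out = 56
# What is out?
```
3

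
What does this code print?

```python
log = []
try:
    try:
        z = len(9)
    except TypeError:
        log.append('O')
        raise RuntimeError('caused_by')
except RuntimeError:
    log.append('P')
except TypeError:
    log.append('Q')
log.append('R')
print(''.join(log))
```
OPR

RuntimeError raised and caught, original TypeError not re-raised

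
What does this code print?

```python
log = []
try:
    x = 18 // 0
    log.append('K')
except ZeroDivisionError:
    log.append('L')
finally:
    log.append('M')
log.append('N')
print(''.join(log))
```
LMN

finally always runs, even after exception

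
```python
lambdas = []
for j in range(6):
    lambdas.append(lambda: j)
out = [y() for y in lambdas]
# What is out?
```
[5, 5, 5, 5, 5, 5]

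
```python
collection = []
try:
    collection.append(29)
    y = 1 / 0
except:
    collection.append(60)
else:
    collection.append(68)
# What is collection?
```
[29, 60]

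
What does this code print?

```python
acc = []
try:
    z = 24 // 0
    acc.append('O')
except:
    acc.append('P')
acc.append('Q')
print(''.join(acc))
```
PQ

Exception raised in try, caught by bare except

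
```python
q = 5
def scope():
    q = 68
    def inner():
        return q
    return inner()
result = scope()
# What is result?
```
68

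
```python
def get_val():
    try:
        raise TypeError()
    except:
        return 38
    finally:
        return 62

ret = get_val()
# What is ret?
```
62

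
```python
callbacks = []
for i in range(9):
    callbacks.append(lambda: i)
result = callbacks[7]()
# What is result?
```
8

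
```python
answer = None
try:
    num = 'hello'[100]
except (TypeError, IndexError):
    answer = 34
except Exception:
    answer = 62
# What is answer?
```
34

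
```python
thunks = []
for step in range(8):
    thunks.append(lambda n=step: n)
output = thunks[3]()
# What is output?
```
3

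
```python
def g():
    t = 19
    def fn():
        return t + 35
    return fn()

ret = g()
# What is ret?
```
54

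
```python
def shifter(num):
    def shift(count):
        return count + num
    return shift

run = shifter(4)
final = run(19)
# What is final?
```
23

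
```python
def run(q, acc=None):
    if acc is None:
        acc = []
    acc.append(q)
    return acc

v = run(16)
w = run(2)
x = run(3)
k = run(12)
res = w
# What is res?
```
[2]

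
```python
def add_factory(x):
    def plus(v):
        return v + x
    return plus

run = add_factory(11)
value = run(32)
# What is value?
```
43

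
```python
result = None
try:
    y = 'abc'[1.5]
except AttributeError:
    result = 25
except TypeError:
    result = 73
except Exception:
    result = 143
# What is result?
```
73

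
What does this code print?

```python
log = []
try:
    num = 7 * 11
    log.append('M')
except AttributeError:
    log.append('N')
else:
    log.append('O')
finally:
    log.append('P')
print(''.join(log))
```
MOP

else runs before finally when no exception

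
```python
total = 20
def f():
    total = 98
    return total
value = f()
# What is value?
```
98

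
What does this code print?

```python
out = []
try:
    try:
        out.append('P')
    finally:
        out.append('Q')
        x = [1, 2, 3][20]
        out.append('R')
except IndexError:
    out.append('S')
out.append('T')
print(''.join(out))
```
PQST

Exception in inner finally caught by outer except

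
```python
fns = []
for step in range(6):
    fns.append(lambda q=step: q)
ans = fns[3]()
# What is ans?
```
3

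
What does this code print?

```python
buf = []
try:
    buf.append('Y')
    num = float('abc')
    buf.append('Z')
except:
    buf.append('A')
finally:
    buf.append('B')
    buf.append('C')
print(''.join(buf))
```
YABC

Code before exception runs, then except, then all of finally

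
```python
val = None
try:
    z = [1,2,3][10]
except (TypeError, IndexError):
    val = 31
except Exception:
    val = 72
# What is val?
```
31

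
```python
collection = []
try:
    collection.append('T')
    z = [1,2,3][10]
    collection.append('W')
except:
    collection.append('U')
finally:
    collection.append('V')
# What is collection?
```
['T', 'U', 'V']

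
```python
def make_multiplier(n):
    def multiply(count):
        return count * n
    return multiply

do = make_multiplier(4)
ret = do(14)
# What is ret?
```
56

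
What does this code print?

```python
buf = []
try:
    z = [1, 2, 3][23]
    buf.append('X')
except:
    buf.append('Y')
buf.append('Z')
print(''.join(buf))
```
YZ

Exception raised in try, caught by bare except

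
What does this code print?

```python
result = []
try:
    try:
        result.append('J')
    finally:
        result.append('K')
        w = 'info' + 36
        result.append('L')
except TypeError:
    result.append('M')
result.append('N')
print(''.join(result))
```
JKMN

Exception in inner finally caught by outer except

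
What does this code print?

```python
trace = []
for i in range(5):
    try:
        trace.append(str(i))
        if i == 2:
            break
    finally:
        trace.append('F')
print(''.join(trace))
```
0F1F2F

finally runs even when breaking out of loop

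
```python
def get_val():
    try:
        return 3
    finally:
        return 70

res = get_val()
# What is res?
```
70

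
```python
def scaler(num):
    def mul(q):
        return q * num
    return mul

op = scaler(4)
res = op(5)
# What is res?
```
20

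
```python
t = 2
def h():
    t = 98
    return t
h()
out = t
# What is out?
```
2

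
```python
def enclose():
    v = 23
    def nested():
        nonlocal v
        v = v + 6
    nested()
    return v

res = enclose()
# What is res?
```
29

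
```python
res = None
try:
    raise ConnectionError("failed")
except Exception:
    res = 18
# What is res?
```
18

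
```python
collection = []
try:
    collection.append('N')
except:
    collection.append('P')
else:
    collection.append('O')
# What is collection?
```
['N', 'O']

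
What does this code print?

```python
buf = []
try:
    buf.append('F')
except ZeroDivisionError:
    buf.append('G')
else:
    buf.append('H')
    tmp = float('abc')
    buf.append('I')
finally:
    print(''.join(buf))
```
FH

Try succeeds, else appends 'H', ValueError in else is uncaught, finally prints before exception propagates ('I' never appended)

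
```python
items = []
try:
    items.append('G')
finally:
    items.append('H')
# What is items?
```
['G', 'H']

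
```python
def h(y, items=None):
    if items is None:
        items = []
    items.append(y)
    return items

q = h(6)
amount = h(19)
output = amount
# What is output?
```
[19]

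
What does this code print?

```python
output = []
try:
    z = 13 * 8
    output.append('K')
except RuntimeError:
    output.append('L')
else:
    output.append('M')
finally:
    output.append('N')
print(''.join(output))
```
KMN

else runs before finally when no exception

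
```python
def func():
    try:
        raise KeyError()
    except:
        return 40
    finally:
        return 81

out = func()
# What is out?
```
81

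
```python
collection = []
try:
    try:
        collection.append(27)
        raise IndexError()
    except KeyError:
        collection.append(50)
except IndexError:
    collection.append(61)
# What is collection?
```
[27, 61]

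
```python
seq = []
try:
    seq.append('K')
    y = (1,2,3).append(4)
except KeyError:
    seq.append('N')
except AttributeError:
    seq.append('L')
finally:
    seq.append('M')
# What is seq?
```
['K', 'L', 'M']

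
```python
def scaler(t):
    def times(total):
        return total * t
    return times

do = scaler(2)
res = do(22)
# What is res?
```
44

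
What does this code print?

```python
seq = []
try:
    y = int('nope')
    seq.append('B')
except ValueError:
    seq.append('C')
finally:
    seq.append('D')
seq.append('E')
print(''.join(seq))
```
CDE

finally always runs, even after exception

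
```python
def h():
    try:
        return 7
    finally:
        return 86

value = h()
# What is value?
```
86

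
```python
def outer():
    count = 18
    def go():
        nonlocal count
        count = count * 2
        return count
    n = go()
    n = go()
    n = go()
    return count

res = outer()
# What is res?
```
144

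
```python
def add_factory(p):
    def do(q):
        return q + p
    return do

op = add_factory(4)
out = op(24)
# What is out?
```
28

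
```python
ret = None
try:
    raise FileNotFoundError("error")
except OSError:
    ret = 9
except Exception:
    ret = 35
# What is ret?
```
9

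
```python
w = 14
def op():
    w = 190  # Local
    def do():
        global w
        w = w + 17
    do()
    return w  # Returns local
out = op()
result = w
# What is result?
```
31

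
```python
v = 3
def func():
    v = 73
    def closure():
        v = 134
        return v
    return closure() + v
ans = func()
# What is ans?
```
207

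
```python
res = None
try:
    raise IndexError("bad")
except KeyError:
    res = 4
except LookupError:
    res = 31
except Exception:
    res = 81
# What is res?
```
31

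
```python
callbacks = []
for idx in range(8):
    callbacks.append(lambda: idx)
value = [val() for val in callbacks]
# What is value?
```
[7, 7, 7, 7, 7, 7, 7, 7]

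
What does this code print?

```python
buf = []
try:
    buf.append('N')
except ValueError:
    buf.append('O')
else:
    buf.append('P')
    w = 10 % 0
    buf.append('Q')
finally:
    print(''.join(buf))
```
NP

Try succeeds, else appends 'P', ZeroDivisionError in else is uncaught, finally prints before exception propagates ('Q' never appended)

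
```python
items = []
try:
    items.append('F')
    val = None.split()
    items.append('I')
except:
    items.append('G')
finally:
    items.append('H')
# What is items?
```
['F', 'G', 'H']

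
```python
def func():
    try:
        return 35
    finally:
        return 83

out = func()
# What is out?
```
83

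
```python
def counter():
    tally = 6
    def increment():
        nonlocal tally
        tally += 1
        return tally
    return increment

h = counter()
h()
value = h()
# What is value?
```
8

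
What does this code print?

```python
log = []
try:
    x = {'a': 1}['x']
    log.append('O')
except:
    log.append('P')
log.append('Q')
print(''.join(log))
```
PQ

Exception raised in try, caught by bare except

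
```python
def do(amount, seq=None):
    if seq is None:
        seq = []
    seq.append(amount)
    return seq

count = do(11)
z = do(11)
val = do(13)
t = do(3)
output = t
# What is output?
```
[3]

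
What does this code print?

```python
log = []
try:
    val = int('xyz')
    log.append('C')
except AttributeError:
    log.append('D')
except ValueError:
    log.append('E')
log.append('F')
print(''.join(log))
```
EF

ValueError is caught by its specific handler, not AttributeError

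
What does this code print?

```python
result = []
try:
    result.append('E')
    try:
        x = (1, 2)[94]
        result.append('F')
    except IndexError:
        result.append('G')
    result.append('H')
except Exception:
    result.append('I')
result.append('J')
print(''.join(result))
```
EGHJ

Inner exception caught by inner handler, outer continues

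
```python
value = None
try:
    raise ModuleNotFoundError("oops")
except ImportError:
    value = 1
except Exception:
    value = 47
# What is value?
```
1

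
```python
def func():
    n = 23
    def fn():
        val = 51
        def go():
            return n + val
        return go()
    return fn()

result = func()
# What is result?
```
74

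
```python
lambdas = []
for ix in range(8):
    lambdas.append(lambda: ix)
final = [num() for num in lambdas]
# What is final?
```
[7, 7, 7, 7, 7, 7, 7, 7]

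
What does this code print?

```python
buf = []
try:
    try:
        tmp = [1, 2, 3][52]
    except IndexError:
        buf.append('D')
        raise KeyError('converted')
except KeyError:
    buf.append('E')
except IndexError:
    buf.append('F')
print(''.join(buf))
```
DE

New KeyError raised, caught by outer KeyError handler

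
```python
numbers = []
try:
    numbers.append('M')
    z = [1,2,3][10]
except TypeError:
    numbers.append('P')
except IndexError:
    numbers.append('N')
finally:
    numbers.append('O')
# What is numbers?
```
['M', 'N', 'O']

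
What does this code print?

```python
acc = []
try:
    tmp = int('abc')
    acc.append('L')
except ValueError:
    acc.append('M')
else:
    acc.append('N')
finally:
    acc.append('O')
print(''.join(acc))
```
MO

Exception: except runs, else skipped, finally runs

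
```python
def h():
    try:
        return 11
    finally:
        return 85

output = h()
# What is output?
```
85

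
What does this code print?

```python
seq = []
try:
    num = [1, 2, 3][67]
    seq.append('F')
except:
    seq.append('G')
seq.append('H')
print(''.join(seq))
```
GH

Exception raised in try, caught by bare except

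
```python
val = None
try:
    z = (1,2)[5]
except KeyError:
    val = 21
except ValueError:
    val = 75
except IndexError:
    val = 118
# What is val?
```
118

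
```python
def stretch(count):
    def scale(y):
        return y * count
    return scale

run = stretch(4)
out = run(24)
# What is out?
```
96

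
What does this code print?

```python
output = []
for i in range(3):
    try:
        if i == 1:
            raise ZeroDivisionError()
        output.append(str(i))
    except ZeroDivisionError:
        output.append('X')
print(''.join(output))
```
0X2

Exception on i=1 caught, loop continues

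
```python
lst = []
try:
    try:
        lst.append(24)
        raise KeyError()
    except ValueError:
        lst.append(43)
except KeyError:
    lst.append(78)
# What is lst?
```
[24, 78]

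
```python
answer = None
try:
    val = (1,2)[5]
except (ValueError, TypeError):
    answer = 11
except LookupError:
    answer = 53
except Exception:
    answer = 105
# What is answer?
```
53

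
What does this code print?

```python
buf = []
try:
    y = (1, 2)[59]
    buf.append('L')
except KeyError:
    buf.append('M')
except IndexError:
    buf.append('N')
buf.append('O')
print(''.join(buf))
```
NO

IndexError is caught by its specific handler, not KeyError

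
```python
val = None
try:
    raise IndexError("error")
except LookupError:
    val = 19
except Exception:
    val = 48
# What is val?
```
19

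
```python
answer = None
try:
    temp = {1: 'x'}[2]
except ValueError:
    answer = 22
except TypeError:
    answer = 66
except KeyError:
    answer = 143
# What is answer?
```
143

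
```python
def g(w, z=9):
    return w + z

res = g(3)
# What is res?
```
12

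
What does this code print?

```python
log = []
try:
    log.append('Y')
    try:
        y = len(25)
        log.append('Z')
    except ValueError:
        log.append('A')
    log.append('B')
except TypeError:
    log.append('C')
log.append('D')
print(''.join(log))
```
YCD

Inner handler doesn't match, propagates to outer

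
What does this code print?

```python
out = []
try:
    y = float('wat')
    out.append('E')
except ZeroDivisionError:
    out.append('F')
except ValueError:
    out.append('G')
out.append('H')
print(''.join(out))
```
GH

ValueError is caught by its specific handler, not ZeroDivisionError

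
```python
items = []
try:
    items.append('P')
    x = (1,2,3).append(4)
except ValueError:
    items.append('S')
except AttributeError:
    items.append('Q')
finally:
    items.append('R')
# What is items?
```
['P', 'Q', 'R']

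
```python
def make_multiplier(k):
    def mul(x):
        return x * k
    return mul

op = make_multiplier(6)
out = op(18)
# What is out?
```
108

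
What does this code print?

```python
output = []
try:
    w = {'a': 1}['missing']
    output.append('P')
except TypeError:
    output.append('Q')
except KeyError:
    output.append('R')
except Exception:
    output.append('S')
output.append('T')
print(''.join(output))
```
RT

KeyError matches before generic Exception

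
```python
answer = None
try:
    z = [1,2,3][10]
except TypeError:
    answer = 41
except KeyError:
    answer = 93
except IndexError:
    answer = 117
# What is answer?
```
117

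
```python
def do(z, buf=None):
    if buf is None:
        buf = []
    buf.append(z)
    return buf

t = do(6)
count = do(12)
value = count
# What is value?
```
[12]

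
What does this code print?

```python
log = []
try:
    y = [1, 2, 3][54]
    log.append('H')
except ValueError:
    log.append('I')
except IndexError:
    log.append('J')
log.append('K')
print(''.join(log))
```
JK

IndexError is caught by its specific handler, not ValueError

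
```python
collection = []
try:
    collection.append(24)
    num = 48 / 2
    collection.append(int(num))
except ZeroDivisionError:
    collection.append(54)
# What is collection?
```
[24, 24]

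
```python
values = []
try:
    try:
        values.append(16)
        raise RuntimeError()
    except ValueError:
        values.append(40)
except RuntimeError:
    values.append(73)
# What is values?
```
[16, 73]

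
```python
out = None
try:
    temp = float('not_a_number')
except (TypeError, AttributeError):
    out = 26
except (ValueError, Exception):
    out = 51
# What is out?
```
51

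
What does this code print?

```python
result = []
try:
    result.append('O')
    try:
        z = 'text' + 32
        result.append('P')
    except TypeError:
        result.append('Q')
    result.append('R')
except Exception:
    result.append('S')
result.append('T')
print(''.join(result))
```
OQRT

Inner exception caught by inner handler, outer continues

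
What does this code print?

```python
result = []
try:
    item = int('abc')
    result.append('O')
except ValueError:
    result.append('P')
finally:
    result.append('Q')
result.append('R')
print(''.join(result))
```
PQR

finally always runs, even after exception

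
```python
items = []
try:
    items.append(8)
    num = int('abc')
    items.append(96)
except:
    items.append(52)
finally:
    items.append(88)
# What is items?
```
[8, 52, 88]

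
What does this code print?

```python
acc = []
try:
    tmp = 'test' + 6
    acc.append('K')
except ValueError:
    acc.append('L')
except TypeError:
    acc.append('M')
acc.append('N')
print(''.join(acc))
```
MN

TypeError is caught by its specific handler, not ValueError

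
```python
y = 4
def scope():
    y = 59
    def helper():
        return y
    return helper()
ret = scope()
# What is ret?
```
59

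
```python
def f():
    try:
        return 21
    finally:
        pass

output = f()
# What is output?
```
21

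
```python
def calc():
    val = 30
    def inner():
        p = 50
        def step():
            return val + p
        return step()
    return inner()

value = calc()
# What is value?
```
80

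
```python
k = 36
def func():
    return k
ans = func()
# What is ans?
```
36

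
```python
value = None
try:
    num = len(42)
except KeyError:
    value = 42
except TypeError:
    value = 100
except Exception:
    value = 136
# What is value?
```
100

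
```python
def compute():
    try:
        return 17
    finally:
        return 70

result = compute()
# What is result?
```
70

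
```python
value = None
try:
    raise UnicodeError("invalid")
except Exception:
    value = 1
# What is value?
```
1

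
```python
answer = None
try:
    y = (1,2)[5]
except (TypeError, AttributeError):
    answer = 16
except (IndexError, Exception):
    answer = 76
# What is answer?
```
76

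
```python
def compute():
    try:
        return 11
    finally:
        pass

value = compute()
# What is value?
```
11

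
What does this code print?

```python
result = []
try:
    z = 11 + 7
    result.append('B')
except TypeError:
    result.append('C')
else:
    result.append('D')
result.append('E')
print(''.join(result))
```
BDE

else block runs when no exception occurs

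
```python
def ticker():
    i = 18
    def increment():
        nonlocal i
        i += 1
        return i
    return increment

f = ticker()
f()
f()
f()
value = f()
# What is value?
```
22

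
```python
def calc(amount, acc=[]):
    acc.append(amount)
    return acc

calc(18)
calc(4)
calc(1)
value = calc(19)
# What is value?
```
[18, 4, 1, 19]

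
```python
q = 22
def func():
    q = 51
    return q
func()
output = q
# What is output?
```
22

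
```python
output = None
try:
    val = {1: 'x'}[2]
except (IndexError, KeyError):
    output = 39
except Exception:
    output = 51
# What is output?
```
39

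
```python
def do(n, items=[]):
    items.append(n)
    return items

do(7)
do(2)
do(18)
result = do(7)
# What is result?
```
[7, 2, 18, 7]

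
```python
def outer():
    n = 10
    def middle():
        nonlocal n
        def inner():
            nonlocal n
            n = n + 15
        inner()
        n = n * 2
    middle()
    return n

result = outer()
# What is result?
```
50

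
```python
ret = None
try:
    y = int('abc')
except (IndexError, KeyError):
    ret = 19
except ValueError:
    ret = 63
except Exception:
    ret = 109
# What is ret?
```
63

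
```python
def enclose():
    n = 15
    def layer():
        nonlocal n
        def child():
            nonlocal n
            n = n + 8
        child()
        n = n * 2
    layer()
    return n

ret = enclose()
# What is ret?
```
46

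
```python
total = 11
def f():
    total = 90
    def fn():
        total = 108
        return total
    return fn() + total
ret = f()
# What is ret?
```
198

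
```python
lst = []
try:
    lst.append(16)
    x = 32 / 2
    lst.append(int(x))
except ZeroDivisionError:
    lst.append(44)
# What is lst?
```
[16, 16]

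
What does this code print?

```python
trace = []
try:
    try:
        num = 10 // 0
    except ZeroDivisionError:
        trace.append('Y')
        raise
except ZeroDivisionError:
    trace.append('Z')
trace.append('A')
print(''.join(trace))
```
YZA

raise without argument re-raises current exception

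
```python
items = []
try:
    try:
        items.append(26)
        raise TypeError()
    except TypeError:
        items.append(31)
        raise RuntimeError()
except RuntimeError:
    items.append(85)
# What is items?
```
[26, 31, 85]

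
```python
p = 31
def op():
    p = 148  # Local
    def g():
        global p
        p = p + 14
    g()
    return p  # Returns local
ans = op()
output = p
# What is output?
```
45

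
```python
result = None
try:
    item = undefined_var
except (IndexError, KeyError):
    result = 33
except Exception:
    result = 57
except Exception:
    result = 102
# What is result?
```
57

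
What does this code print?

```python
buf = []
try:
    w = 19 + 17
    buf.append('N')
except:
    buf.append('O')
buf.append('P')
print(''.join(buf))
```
NP

No exception, try block completes normally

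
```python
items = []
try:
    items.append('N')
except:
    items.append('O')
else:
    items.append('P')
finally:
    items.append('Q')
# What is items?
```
['N', 'P', 'Q']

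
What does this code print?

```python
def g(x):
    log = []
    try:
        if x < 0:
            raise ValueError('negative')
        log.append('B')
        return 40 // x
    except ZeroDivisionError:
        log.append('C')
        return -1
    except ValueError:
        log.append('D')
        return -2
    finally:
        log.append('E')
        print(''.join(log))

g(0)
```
BCE

x=0 causes ZeroDivisionError, caught, finally prints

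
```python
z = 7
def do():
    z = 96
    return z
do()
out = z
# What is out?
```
7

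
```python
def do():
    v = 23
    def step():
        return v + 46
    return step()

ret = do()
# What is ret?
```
69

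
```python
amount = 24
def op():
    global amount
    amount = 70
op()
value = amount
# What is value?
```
70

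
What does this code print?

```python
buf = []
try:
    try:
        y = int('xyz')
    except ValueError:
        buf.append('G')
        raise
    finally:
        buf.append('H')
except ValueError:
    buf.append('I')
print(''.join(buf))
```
GHI

finally runs before re-raised exception propagates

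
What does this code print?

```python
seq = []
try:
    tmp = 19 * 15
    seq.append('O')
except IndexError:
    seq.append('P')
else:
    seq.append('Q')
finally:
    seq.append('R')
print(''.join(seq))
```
OQR

else runs before finally when no exception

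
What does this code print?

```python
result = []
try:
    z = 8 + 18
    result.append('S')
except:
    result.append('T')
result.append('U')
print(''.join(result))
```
SU

No exception, try block completes normally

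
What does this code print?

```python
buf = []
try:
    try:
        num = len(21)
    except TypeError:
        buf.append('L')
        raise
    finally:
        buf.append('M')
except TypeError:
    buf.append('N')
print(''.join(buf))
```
LMN

finally runs before re-raised exception propagates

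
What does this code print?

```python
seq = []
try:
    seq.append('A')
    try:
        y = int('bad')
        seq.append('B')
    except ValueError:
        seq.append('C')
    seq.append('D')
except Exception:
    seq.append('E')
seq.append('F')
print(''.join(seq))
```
ACDF

Inner exception caught by inner handler, outer continues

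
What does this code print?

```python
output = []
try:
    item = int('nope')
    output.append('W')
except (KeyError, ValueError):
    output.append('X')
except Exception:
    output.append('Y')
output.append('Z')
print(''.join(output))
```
XZ

ValueError matches tuple containing it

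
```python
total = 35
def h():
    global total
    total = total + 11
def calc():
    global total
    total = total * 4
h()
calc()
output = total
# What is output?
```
184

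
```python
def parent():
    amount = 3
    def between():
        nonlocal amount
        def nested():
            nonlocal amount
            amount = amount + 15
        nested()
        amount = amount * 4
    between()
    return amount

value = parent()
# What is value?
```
72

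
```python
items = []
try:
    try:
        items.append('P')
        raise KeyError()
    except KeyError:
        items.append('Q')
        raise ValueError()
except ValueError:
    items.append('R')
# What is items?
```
['P', 'Q', 'R']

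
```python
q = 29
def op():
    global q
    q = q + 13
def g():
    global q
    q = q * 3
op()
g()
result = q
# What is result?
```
126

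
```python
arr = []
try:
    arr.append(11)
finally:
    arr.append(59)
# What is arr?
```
[11, 59]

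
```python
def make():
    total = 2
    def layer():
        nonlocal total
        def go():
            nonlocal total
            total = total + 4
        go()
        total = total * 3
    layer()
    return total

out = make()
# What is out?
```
18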